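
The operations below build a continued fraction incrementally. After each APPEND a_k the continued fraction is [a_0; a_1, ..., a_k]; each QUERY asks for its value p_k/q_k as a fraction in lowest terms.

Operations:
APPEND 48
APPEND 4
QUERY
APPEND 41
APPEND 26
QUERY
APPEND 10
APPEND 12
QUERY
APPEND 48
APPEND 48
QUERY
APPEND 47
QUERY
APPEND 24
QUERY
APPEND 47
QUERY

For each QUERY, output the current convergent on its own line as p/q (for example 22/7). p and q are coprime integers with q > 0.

193/4
207179/4294
25164191/521554
58103288303/1204251010
2732064511160/56624875167
65627651556143/1360201255018
3087231687649881/63986083861013

APPEND 48: p_0 = 48·1 + 0 = 48, q_0 = 48·0 + 1 = 1 → 48/1
APPEND 4: p_1 = 4·48 + 1 = 193, q_1 = 4·1 + 0 = 4 → 193/4
APPEND 41: p_2 = 41·193 + 48 = 7961, q_2 = 41·4 + 1 = 165 → 7961/165
APPEND 26: p_3 = 26·7961 + 193 = 207179, q_3 = 26·165 + 4 = 4294 → 207179/4294
APPEND 10: p_4 = 10·207179 + 7961 = 2079751, q_4 = 10·4294 + 165 = 43105 → 2079751/43105
APPEND 12: p_5 = 12·2079751 + 207179 = 25164191, q_5 = 12·43105 + 4294 = 521554 → 25164191/521554
APPEND 48: p_6 = 48·25164191 + 2079751 = 1209960919, q_6 = 48·521554 + 43105 = 25077697 → 1209960919/25077697
APPEND 48: p_7 = 48·1209960919 + 25164191 = 58103288303, q_7 = 48·25077697 + 521554 = 1204251010 → 58103288303/1204251010
APPEND 47: p_8 = 47·58103288303 + 1209960919 = 2732064511160, q_8 = 47·1204251010 + 25077697 = 56624875167 → 2732064511160/56624875167
APPEND 24: p_9 = 24·2732064511160 + 58103288303 = 65627651556143, q_9 = 24·56624875167 + 1204251010 = 1360201255018 → 65627651556143/1360201255018
APPEND 47: p_10 = 47·65627651556143 + 2732064511160 = 3087231687649881, q_10 = 47·1360201255018 + 56624875167 = 63986083861013 → 3087231687649881/63986083861013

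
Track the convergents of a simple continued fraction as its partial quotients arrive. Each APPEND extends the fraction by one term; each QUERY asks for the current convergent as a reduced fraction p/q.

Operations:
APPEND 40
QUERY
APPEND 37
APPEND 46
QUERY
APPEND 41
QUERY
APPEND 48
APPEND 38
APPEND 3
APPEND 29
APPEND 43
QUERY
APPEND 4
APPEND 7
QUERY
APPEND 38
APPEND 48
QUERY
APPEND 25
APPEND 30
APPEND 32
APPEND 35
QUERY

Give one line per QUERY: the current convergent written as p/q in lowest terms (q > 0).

APPEND 40: p_0 = 40·1 + 0 = 40, q_0 = 40·0 + 1 = 1 → 40/1
APPEND 37: p_1 = 37·40 + 1 = 1481, q_1 = 37·1 + 0 = 37 → 1481/37
APPEND 46: p_2 = 46·1481 + 40 = 68166, q_2 = 46·37 + 1 = 1703 → 68166/1703
APPEND 41: p_3 = 41·68166 + 1481 = 2796287, q_3 = 41·1703 + 37 = 69860 → 2796287/69860
APPEND 48: p_4 = 48·2796287 + 68166 = 134289942, q_4 = 48·69860 + 1703 = 3354983 → 134289942/3354983
APPEND 38: p_5 = 38·134289942 + 2796287 = 5105814083, q_5 = 38·3354983 + 69860 = 127559214 → 5105814083/127559214
APPEND 3: p_6 = 3·5105814083 + 134289942 = 15451732191, q_6 = 3·127559214 + 3354983 = 386032625 → 15451732191/386032625
APPEND 29: p_7 = 29·15451732191 + 5105814083 = 453206047622, q_7 = 29·386032625 + 127559214 = 11322505339 → 453206047622/11322505339
APPEND 43: p_8 = 43·453206047622 + 15451732191 = 19503311779937, q_8 = 43·11322505339 + 386032625 = 487253762202 → 19503311779937/487253762202
APPEND 4: p_9 = 4·19503311779937 + 453206047622 = 78466453167370, q_9 = 4·487253762202 + 11322505339 = 1960337554147 → 78466453167370/1960337554147
APPEND 7: p_10 = 7·78466453167370 + 19503311779937 = 568768483951527, q_10 = 7·1960337554147 + 487253762202 = 14209616641231 → 568768483951527/14209616641231
APPEND 38: p_11 = 38·568768483951527 + 78466453167370 = 21691668843325396, q_11 = 38·14209616641231 + 1960337554147 = 541925769920925 → 21691668843325396/541925769920925
APPEND 48: p_12 = 48·21691668843325396 + 568768483951527 = 1041768872963570535, q_12 = 48·541925769920925 + 14209616641231 = 26026646572845631 → 1041768872963570535/26026646572845631
APPEND 25: p_13 = 25·1041768872963570535 + 21691668843325396 = 26065913492932588771, q_13 = 25·26026646572845631 + 541925769920925 = 651208090091061700 → 26065913492932588771/651208090091061700
APPEND 30: p_14 = 30·26065913492932588771 + 1041768872963570535 = 783019173660941233665, q_14 = 30·651208090091061700 + 26026646572845631 = 19562269349304696631 → 783019173660941233665/19562269349304696631
APPEND 32: p_15 = 32·783019173660941233665 + 26065913492932588771 = 25082679470643052066051, q_15 = 32·19562269349304696631 + 651208090091061700 = 626643827267841353892 → 25082679470643052066051/626643827267841353892
APPEND 35: p_16 = 35·25082679470643052066051 + 783019173660941233665 = 878676800646167763545450, q_16 = 35·626643827267841353892 + 19562269349304696631 = 21952096223723752082851 → 878676800646167763545450/21952096223723752082851

40/1
68166/1703
2796287/69860
19503311779937/487253762202
568768483951527/14209616641231
1041768872963570535/26026646572845631
878676800646167763545450/21952096223723752082851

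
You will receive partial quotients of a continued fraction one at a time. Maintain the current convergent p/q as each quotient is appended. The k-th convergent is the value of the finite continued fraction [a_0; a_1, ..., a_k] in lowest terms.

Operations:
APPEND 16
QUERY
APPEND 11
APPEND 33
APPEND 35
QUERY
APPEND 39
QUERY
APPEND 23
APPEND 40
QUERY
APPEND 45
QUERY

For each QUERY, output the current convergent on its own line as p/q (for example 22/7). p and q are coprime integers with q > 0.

APPEND 16: p_0 = 16·1 + 0 = 16, q_0 = 16·0 + 1 = 1 → 16/1
APPEND 11: p_1 = 11·16 + 1 = 177, q_1 = 11·1 + 0 = 11 → 177/11
APPEND 33: p_2 = 33·177 + 16 = 5857, q_2 = 33·11 + 1 = 364 → 5857/364
APPEND 35: p_3 = 35·5857 + 177 = 205172, q_3 = 35·364 + 11 = 12751 → 205172/12751
APPEND 39: p_4 = 39·205172 + 5857 = 8007565, q_4 = 39·12751 + 364 = 497653 → 8007565/497653
APPEND 23: p_5 = 23·8007565 + 205172 = 184379167, q_5 = 23·497653 + 12751 = 11458770 → 184379167/11458770
APPEND 40: p_6 = 40·184379167 + 8007565 = 7383174245, q_6 = 40·11458770 + 497653 = 458848453 → 7383174245/458848453
APPEND 45: p_7 = 45·7383174245 + 184379167 = 332427220192, q_7 = 45·458848453 + 11458770 = 20659639155 → 332427220192/20659639155

16/1
205172/12751
8007565/497653
7383174245/458848453
332427220192/20659639155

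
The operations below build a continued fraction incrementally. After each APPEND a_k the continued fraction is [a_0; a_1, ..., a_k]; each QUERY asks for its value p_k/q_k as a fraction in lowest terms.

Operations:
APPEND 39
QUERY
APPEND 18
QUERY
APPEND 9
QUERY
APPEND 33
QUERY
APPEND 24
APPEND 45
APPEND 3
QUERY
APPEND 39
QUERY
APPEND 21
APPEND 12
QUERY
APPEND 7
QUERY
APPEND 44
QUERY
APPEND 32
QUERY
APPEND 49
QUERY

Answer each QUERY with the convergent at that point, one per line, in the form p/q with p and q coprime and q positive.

APPEND 39: p_0 = 39·1 + 0 = 39, q_0 = 39·0 + 1 = 1 → 39/1
APPEND 18: p_1 = 18·39 + 1 = 703, q_1 = 18·1 + 0 = 18 → 703/18
APPEND 9: p_2 = 9·703 + 39 = 6366, q_2 = 9·18 + 1 = 163 → 6366/163
APPEND 33: p_3 = 33·6366 + 703 = 210781, q_3 = 33·163 + 18 = 5397 → 210781/5397
APPEND 24: p_4 = 24·210781 + 6366 = 5065110, q_4 = 24·5397 + 163 = 129691 → 5065110/129691
APPEND 45: p_5 = 45·5065110 + 210781 = 228140731, q_5 = 45·129691 + 5397 = 5841492 → 228140731/5841492
APPEND 3: p_6 = 3·228140731 + 5065110 = 689487303, q_6 = 3·5841492 + 129691 = 17654167 → 689487303/17654167
APPEND 39: p_7 = 39·689487303 + 228140731 = 27118145548, q_7 = 39·17654167 + 5841492 = 694354005 → 27118145548/694354005
APPEND 21: p_8 = 21·27118145548 + 689487303 = 570170543811, q_8 = 21·694354005 + 17654167 = 14599088272 → 570170543811/14599088272
APPEND 12: p_9 = 12·570170543811 + 27118145548 = 6869164671280, q_9 = 12·14599088272 + 694354005 = 175883413269 → 6869164671280/175883413269
APPEND 7: p_10 = 7·6869164671280 + 570170543811 = 48654323242771, q_10 = 7·175883413269 + 14599088272 = 1245782981155 → 48654323242771/1245782981155
APPEND 44: p_11 = 44·48654323242771 + 6869164671280 = 2147659387353204, q_11 = 44·1245782981155 + 175883413269 = 54990334584089 → 2147659387353204/54990334584089
APPEND 32: p_12 = 32·2147659387353204 + 48654323242771 = 68773754718545299, q_12 = 32·54990334584089 + 1245782981155 = 1760936489672003 → 68773754718545299/1760936489672003
APPEND 49: p_13 = 49·68773754718545299 + 2147659387353204 = 3372061640596072855, q_13 = 49·1760936489672003 + 54990334584089 = 86340878328512236 → 3372061640596072855/86340878328512236

39/1
703/18
6366/163
210781/5397
689487303/17654167
27118145548/694354005
6869164671280/175883413269
48654323242771/1245782981155
2147659387353204/54990334584089
68773754718545299/1760936489672003
3372061640596072855/86340878328512236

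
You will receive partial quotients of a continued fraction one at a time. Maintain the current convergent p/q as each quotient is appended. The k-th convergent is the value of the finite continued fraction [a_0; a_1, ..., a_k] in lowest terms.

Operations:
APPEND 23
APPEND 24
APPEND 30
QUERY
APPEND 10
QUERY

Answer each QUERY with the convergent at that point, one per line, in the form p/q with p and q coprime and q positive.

APPEND 23: p_0 = 23·1 + 0 = 23, q_0 = 23·0 + 1 = 1 → 23/1
APPEND 24: p_1 = 24·23 + 1 = 553, q_1 = 24·1 + 0 = 24 → 553/24
APPEND 30: p_2 = 30·553 + 23 = 16613, q_2 = 30·24 + 1 = 721 → 16613/721
APPEND 10: p_3 = 10·16613 + 553 = 166683, q_3 = 10·721 + 24 = 7234 → 166683/7234

16613/721
166683/7234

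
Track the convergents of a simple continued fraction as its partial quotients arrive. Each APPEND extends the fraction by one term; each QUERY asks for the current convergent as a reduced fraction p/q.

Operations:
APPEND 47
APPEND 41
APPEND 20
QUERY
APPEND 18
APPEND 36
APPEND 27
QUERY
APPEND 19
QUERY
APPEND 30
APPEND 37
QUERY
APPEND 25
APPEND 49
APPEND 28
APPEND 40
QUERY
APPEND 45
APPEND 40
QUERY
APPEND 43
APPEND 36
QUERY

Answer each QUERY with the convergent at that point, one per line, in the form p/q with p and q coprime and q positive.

38607/821
679081331/14441054
12927670640/274914331
14387768090287/305964140739
19809515254147852841/421260703894940190
35696728829533801301601/759111412901813998150
55326342184330709904283833/1176546399721888010286514

APPEND 47: p_0 = 47·1 + 0 = 47, q_0 = 47·0 + 1 = 1 → 47/1
APPEND 41: p_1 = 41·47 + 1 = 1928, q_1 = 41·1 + 0 = 41 → 1928/41
APPEND 20: p_2 = 20·1928 + 47 = 38607, q_2 = 20·41 + 1 = 821 → 38607/821
APPEND 18: p_3 = 18·38607 + 1928 = 696854, q_3 = 18·821 + 41 = 14819 → 696854/14819
APPEND 36: p_4 = 36·696854 + 38607 = 25125351, q_4 = 36·14819 + 821 = 534305 → 25125351/534305
APPEND 27: p_5 = 27·25125351 + 696854 = 679081331, q_5 = 27·534305 + 14819 = 14441054 → 679081331/14441054
APPEND 19: p_6 = 19·679081331 + 25125351 = 12927670640, q_6 = 19·14441054 + 534305 = 274914331 → 12927670640/274914331
APPEND 30: p_7 = 30·12927670640 + 679081331 = 388509200531, q_7 = 30·274914331 + 14441054 = 8261870984 → 388509200531/8261870984
APPEND 37: p_8 = 37·388509200531 + 12927670640 = 14387768090287, q_8 = 37·8261870984 + 274914331 = 305964140739 → 14387768090287/305964140739
APPEND 25: p_9 = 25·14387768090287 + 388509200531 = 360082711457706, q_9 = 25·305964140739 + 8261870984 = 7657365389459 → 360082711457706/7657365389459
APPEND 49: p_10 = 49·360082711457706 + 14387768090287 = 17658440629517881, q_10 = 49·7657365389459 + 305964140739 = 375516868224230 → 17658440629517881/375516868224230
APPEND 28: p_11 = 28·17658440629517881 + 360082711457706 = 494796420337958374, q_11 = 28·375516868224230 + 7657365389459 = 10522129675667899 → 494796420337958374/10522129675667899
APPEND 40: p_12 = 40·494796420337958374 + 17658440629517881 = 19809515254147852841, q_12 = 40·10522129675667899 + 375516868224230 = 421260703894940190 → 19809515254147852841/421260703894940190
APPEND 45: p_13 = 45·19809515254147852841 + 494796420337958374 = 891922982856991336219, q_13 = 45·421260703894940190 + 10522129675667899 = 18967253804947976449 → 891922982856991336219/18967253804947976449
APPEND 40: p_14 = 40·891922982856991336219 + 19809515254147852841 = 35696728829533801301601, q_14 = 40·18967253804947976449 + 421260703894940190 = 759111412901813998150 → 35696728829533801301601/759111412901813998150
APPEND 43: p_15 = 43·35696728829533801301601 + 891922982856991336219 = 1535851262652810447305062, q_15 = 43·759111412901813998150 + 18967253804947976449 = 32660758008582949896899 → 1535851262652810447305062/32660758008582949896899
APPEND 36: p_16 = 36·1535851262652810447305062 + 35696728829533801301601 = 55326342184330709904283833, q_16 = 36·32660758008582949896899 + 759111412901813998150 = 1176546399721888010286514 → 55326342184330709904283833/1176546399721888010286514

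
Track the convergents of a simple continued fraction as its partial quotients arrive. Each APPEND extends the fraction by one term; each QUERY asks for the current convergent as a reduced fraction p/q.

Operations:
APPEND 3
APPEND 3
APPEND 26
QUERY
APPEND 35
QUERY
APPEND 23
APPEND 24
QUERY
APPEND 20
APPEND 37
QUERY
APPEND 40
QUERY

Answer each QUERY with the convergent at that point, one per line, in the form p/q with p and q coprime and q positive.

APPEND 3: p_0 = 3·1 + 0 = 3, q_0 = 3·0 + 1 = 1 → 3/1
APPEND 3: p_1 = 3·3 + 1 = 10, q_1 = 3·1 + 0 = 3 → 10/3
APPEND 26: p_2 = 26·10 + 3 = 263, q_2 = 26·3 + 1 = 79 → 263/79
APPEND 35: p_3 = 35·263 + 10 = 9215, q_3 = 35·79 + 3 = 2768 → 9215/2768
APPEND 23: p_4 = 23·9215 + 263 = 212208, q_4 = 23·2768 + 79 = 63743 → 212208/63743
APPEND 24: p_5 = 24·212208 + 9215 = 5102207, q_5 = 24·63743 + 2768 = 1532600 → 5102207/1532600
APPEND 20: p_6 = 20·5102207 + 212208 = 102256348, q_6 = 20·1532600 + 63743 = 30715743 → 102256348/30715743
APPEND 37: p_7 = 37·102256348 + 5102207 = 3788587083, q_7 = 37·30715743 + 1532600 = 1138015091 → 3788587083/1138015091
APPEND 40: p_8 = 40·3788587083 + 102256348 = 151645739668, q_8 = 40·1138015091 + 30715743 = 45551319383 → 151645739668/45551319383

263/79
9215/2768
5102207/1532600
3788587083/1138015091
151645739668/45551319383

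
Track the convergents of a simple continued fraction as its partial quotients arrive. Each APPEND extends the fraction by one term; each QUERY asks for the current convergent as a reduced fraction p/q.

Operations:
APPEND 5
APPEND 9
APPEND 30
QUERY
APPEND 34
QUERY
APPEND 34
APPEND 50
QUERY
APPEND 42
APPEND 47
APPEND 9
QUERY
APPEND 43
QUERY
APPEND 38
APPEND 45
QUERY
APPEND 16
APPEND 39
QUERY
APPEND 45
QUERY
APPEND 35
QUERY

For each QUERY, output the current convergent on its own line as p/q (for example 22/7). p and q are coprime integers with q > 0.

1385/271
47136/9223
80247586/15701873
1430451339578/279893344913
61667971972627/12066439781525
105578270355445807/20658273666710360
66077866694219306131/12929314421290646657
2975195598378942208211/582150140141351508188
104197923809957196593516/20388184219368593433237

APPEND 5: p_0 = 5·1 + 0 = 5, q_0 = 5·0 + 1 = 1 → 5/1
APPEND 9: p_1 = 9·5 + 1 = 46, q_1 = 9·1 + 0 = 9 → 46/9
APPEND 30: p_2 = 30·46 + 5 = 1385, q_2 = 30·9 + 1 = 271 → 1385/271
APPEND 34: p_3 = 34·1385 + 46 = 47136, q_3 = 34·271 + 9 = 9223 → 47136/9223
APPEND 34: p_4 = 34·47136 + 1385 = 1604009, q_4 = 34·9223 + 271 = 313853 → 1604009/313853
APPEND 50: p_5 = 50·1604009 + 47136 = 80247586, q_5 = 50·313853 + 9223 = 15701873 → 80247586/15701873
APPEND 42: p_6 = 42·80247586 + 1604009 = 3372002621, q_6 = 42·15701873 + 313853 = 659792519 → 3372002621/659792519
APPEND 47: p_7 = 47·3372002621 + 80247586 = 158564370773, q_7 = 47·659792519 + 15701873 = 31025950266 → 158564370773/31025950266
APPEND 9: p_8 = 9·158564370773 + 3372002621 = 1430451339578, q_8 = 9·31025950266 + 659792519 = 279893344913 → 1430451339578/279893344913
APPEND 43: p_9 = 43·1430451339578 + 158564370773 = 61667971972627, q_9 = 43·279893344913 + 31025950266 = 12066439781525 → 61667971972627/12066439781525
APPEND 38: p_10 = 38·61667971972627 + 1430451339578 = 2344813386299404, q_10 = 38·12066439781525 + 279893344913 = 458804605042863 → 2344813386299404/458804605042863
APPEND 45: p_11 = 45·2344813386299404 + 61667971972627 = 105578270355445807, q_11 = 45·458804605042863 + 12066439781525 = 20658273666710360 → 105578270355445807/20658273666710360
APPEND 16: p_12 = 16·105578270355445807 + 2344813386299404 = 1691597139073432316, q_12 = 16·20658273666710360 + 458804605042863 = 330991183272408623 → 1691597139073432316/330991183272408623
APPEND 39: p_13 = 39·1691597139073432316 + 105578270355445807 = 66077866694219306131, q_13 = 39·330991183272408623 + 20658273666710360 = 12929314421290646657 → 66077866694219306131/12929314421290646657
APPEND 45: p_14 = 45·66077866694219306131 + 1691597139073432316 = 2975195598378942208211, q_14 = 45·12929314421290646657 + 330991183272408623 = 582150140141351508188 → 2975195598378942208211/582150140141351508188
APPEND 35: p_15 = 35·2975195598378942208211 + 66077866694219306131 = 104197923809957196593516, q_15 = 35·582150140141351508188 + 12929314421290646657 = 20388184219368593433237 → 104197923809957196593516/20388184219368593433237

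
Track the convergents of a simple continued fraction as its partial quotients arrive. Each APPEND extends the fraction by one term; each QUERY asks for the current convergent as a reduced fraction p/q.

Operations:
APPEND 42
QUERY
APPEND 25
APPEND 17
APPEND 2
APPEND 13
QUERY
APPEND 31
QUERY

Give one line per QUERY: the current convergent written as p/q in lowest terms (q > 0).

42/1
497206/11827
15450255/367514

APPEND 42: p_0 = 42·1 + 0 = 42, q_0 = 42·0 + 1 = 1 → 42/1
APPEND 25: p_1 = 25·42 + 1 = 1051, q_1 = 25·1 + 0 = 25 → 1051/25
APPEND 17: p_2 = 17·1051 + 42 = 17909, q_2 = 17·25 + 1 = 426 → 17909/426
APPEND 2: p_3 = 2·17909 + 1051 = 36869, q_3 = 2·426 + 25 = 877 → 36869/877
APPEND 13: p_4 = 13·36869 + 17909 = 497206, q_4 = 13·877 + 426 = 11827 → 497206/11827
APPEND 31: p_5 = 31·497206 + 36869 = 15450255, q_5 = 31·11827 + 877 = 367514 → 15450255/367514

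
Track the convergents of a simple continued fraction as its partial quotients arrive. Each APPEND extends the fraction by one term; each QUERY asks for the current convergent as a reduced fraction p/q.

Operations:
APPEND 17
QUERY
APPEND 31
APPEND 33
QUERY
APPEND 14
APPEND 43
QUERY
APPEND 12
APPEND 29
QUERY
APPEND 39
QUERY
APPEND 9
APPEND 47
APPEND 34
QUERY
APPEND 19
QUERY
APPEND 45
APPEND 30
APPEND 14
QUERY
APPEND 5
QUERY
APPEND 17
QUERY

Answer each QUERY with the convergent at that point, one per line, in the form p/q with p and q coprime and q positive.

17/1
17441/1024
10539627/618805
3685426181/216379588
143858341285/8446243959
2081049569499544/122183060069787
39601110972226683/2325069518605205
751673584791204991021/44132432071525461922
3811931456366588190158/223806994769065035175
65554508343023204223707/3848851343145631059897

APPEND 17: p_0 = 17·1 + 0 = 17, q_0 = 17·0 + 1 = 1 → 17/1
APPEND 31: p_1 = 31·17 + 1 = 528, q_1 = 31·1 + 0 = 31 → 528/31
APPEND 33: p_2 = 33·528 + 17 = 17441, q_2 = 33·31 + 1 = 1024 → 17441/1024
APPEND 14: p_3 = 14·17441 + 528 = 244702, q_3 = 14·1024 + 31 = 14367 → 244702/14367
APPEND 43: p_4 = 43·244702 + 17441 = 10539627, q_4 = 43·14367 + 1024 = 618805 → 10539627/618805
APPEND 12: p_5 = 12·10539627 + 244702 = 126720226, q_5 = 12·618805 + 14367 = 7440027 → 126720226/7440027
APPEND 29: p_6 = 29·126720226 + 10539627 = 3685426181, q_6 = 29·7440027 + 618805 = 216379588 → 3685426181/216379588
APPEND 39: p_7 = 39·3685426181 + 126720226 = 143858341285, q_7 = 39·216379588 + 7440027 = 8446243959 → 143858341285/8446243959
APPEND 9: p_8 = 9·143858341285 + 3685426181 = 1298410497746, q_8 = 9·8446243959 + 216379588 = 76232575219 → 1298410497746/76232575219
APPEND 47: p_9 = 47·1298410497746 + 143858341285 = 61169151735347, q_9 = 47·76232575219 + 8446243959 = 3591377279252 → 61169151735347/3591377279252
APPEND 34: p_10 = 34·61169151735347 + 1298410497746 = 2081049569499544, q_10 = 34·3591377279252 + 76232575219 = 122183060069787 → 2081049569499544/122183060069787
APPEND 19: p_11 = 19·2081049569499544 + 61169151735347 = 39601110972226683, q_11 = 19·122183060069787 + 3591377279252 = 2325069518605205 → 39601110972226683/2325069518605205
APPEND 45: p_12 = 45·39601110972226683 + 2081049569499544 = 1784131043319700279, q_12 = 45·2325069518605205 + 122183060069787 = 104750311397304012 → 1784131043319700279/104750311397304012
APPEND 30: p_13 = 30·1784131043319700279 + 39601110972226683 = 53563532410563235053, q_13 = 30·104750311397304012 + 2325069518605205 = 3144834411437725565 → 53563532410563235053/3144834411437725565
APPEND 14: p_14 = 14·53563532410563235053 + 1784131043319700279 = 751673584791204991021, q_14 = 14·3144834411437725565 + 104750311397304012 = 44132432071525461922 → 751673584791204991021/44132432071525461922
APPEND 5: p_15 = 5·751673584791204991021 + 53563532410563235053 = 3811931456366588190158, q_15 = 5·44132432071525461922 + 3144834411437725565 = 223806994769065035175 → 3811931456366588190158/223806994769065035175
APPEND 17: p_16 = 17·3811931456366588190158 + 751673584791204991021 = 65554508343023204223707, q_16 = 17·223806994769065035175 + 44132432071525461922 = 3848851343145631059897 → 65554508343023204223707/3848851343145631059897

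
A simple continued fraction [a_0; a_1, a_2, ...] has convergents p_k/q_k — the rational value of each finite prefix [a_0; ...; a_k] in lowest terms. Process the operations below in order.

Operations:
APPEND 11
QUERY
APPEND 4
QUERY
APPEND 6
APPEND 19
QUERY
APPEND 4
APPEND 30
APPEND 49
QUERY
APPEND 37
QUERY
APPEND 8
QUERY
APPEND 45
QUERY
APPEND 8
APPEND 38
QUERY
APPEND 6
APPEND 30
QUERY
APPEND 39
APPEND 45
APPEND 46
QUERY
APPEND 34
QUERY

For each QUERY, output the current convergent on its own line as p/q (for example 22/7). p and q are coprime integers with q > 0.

APPEND 11: p_0 = 11·1 + 0 = 11, q_0 = 11·0 + 1 = 1 → 11/1
APPEND 4: p_1 = 4·11 + 1 = 45, q_1 = 4·1 + 0 = 4 → 45/4
APPEND 6: p_2 = 6·45 + 11 = 281, q_2 = 6·4 + 1 = 25 → 281/25
APPEND 19: p_3 = 19·281 + 45 = 5384, q_3 = 19·25 + 4 = 479 → 5384/479
APPEND 4: p_4 = 4·5384 + 281 = 21817, q_4 = 4·479 + 25 = 1941 → 21817/1941
APPEND 30: p_5 = 30·21817 + 5384 = 659894, q_5 = 30·1941 + 479 = 58709 → 659894/58709
APPEND 49: p_6 = 49·659894 + 21817 = 32356623, q_6 = 49·58709 + 1941 = 2878682 → 32356623/2878682
APPEND 37: p_7 = 37·32356623 + 659894 = 1197854945, q_7 = 37·2878682 + 58709 = 106569943 → 1197854945/106569943
APPEND 8: p_8 = 8·1197854945 + 32356623 = 9615196183, q_8 = 8·106569943 + 2878682 = 855438226 → 9615196183/855438226
APPEND 45: p_9 = 45·9615196183 + 1197854945 = 433881683180, q_9 = 45·855438226 + 106569943 = 38601290113 → 433881683180/38601290113
APPEND 8: p_10 = 8·433881683180 + 9615196183 = 3480668661623, q_10 = 8·38601290113 + 855438226 = 309665759130 → 3480668661623/309665759130
APPEND 38: p_11 = 38·3480668661623 + 433881683180 = 132699290824854, q_11 = 38·309665759130 + 38601290113 = 11805900137053 → 132699290824854/11805900137053
APPEND 6: p_12 = 6·132699290824854 + 3480668661623 = 799676413610747, q_12 = 6·11805900137053 + 309665759130 = 71145066581448 → 799676413610747/71145066581448
APPEND 30: p_13 = 30·799676413610747 + 132699290824854 = 24122991699147264, q_13 = 30·71145066581448 + 11805900137053 = 2146157897580493 → 24122991699147264/2146157897580493
APPEND 39: p_14 = 39·24122991699147264 + 799676413610747 = 941596352680354043, q_14 = 39·2146157897580493 + 71145066581448 = 83771303072220675 → 941596352680354043/83771303072220675
APPEND 45: p_15 = 45·941596352680354043 + 24122991699147264 = 42395958862315079199, q_15 = 45·83771303072220675 + 2146157897580493 = 3771854796147510868 → 42395958862315079199/3771854796147510868
APPEND 46: p_16 = 46·42395958862315079199 + 941596352680354043 = 1951155704019173997197, q_16 = 46·3771854796147510868 + 83771303072220675 = 173589091925857720603 → 1951155704019173997197/173589091925857720603
APPEND 34: p_17 = 34·1951155704019173997197 + 42395958862315079199 = 66381689895514230983897, q_17 = 34·173589091925857720603 + 3771854796147510868 = 5905800980275310011370 → 66381689895514230983897/5905800980275310011370

11/1
45/4
5384/479
32356623/2878682
1197854945/106569943
9615196183/855438226
433881683180/38601290113
132699290824854/11805900137053
24122991699147264/2146157897580493
1951155704019173997197/173589091925857720603
66381689895514230983897/5905800980275310011370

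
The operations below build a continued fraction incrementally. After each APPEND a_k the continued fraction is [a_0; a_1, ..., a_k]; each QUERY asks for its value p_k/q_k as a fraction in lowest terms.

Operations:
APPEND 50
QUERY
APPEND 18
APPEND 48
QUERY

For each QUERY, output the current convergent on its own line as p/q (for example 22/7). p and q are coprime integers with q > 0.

APPEND 50: p_0 = 50·1 + 0 = 50, q_0 = 50·0 + 1 = 1 → 50/1
APPEND 18: p_1 = 18·50 + 1 = 901, q_1 = 18·1 + 0 = 18 → 901/18
APPEND 48: p_2 = 48·901 + 50 = 43298, q_2 = 48·18 + 1 = 865 → 43298/865

50/1
43298/865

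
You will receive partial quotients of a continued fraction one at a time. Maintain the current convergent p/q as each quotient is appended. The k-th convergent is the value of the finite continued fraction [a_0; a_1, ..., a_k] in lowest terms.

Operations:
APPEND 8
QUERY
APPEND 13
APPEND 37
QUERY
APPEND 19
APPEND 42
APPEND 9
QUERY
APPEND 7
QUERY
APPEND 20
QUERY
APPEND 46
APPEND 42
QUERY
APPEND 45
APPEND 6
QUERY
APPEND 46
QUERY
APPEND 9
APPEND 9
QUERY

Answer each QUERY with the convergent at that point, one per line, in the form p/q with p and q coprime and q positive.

APPEND 8: p_0 = 8·1 + 0 = 8, q_0 = 8·0 + 1 = 1 → 8/1
APPEND 13: p_1 = 13·8 + 1 = 105, q_1 = 13·1 + 0 = 13 → 105/13
APPEND 37: p_2 = 37·105 + 8 = 3893, q_2 = 37·13 + 1 = 482 → 3893/482
APPEND 19: p_3 = 19·3893 + 105 = 74072, q_3 = 19·482 + 13 = 9171 → 74072/9171
APPEND 42: p_4 = 42·74072 + 3893 = 3114917, q_4 = 42·9171 + 482 = 385664 → 3114917/385664
APPEND 9: p_5 = 9·3114917 + 74072 = 28108325, q_5 = 9·385664 + 9171 = 3480147 → 28108325/3480147
APPEND 7: p_6 = 7·28108325 + 3114917 = 199873192, q_6 = 7·3480147 + 385664 = 24746693 → 199873192/24746693
APPEND 20: p_7 = 20·199873192 + 28108325 = 4025572165, q_7 = 20·24746693 + 3480147 = 498414007 → 4025572165/498414007
APPEND 46: p_8 = 46·4025572165 + 199873192 = 185376192782, q_8 = 46·498414007 + 24746693 = 22951791015 → 185376192782/22951791015
APPEND 42: p_9 = 42·185376192782 + 4025572165 = 7789825669009, q_9 = 42·22951791015 + 498414007 = 964473636637 → 7789825669009/964473636637
APPEND 45: p_10 = 45·7789825669009 + 185376192782 = 350727531298187, q_10 = 45·964473636637 + 22951791015 = 43424265439680 → 350727531298187/43424265439680
APPEND 6: p_11 = 6·350727531298187 + 7789825669009 = 2112155013458131, q_11 = 6·43424265439680 + 964473636637 = 261510066274717 → 2112155013458131/261510066274717
APPEND 46: p_12 = 46·2112155013458131 + 350727531298187 = 97509858150372213, q_12 = 46·261510066274717 + 43424265439680 = 12072887314076662 → 97509858150372213/12072887314076662
APPEND 9: p_13 = 9·97509858150372213 + 2112155013458131 = 879700878366808048, q_13 = 9·12072887314076662 + 261510066274717 = 108917495892964675 → 879700878366808048/108917495892964675
APPEND 9: p_14 = 9·879700878366808048 + 97509858150372213 = 8014817763451644645, q_14 = 9·108917495892964675 + 12072887314076662 = 992330350350758737 → 8014817763451644645/992330350350758737

8/1
3893/482
28108325/3480147
199873192/24746693
4025572165/498414007
7789825669009/964473636637
2112155013458131/261510066274717
97509858150372213/12072887314076662
8014817763451644645/992330350350758737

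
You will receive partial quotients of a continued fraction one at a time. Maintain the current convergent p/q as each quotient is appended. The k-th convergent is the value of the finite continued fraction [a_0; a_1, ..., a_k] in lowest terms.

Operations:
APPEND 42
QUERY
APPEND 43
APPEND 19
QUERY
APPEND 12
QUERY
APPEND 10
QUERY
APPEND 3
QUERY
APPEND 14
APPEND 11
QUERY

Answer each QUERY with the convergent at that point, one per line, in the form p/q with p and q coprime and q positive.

42/1
34375/818
414307/9859
4177445/99408
12946642/308083
2052681405/48846353

APPEND 42: p_0 = 42·1 + 0 = 42, q_0 = 42·0 + 1 = 1 → 42/1
APPEND 43: p_1 = 43·42 + 1 = 1807, q_1 = 43·1 + 0 = 43 → 1807/43
APPEND 19: p_2 = 19·1807 + 42 = 34375, q_2 = 19·43 + 1 = 818 → 34375/818
APPEND 12: p_3 = 12·34375 + 1807 = 414307, q_3 = 12·818 + 43 = 9859 → 414307/9859
APPEND 10: p_4 = 10·414307 + 34375 = 4177445, q_4 = 10·9859 + 818 = 99408 → 4177445/99408
APPEND 3: p_5 = 3·4177445 + 414307 = 12946642, q_5 = 3·99408 + 9859 = 308083 → 12946642/308083
APPEND 14: p_6 = 14·12946642 + 4177445 = 185430433, q_6 = 14·308083 + 99408 = 4412570 → 185430433/4412570
APPEND 11: p_7 = 11·185430433 + 12946642 = 2052681405, q_7 = 11·4412570 + 308083 = 48846353 → 2052681405/48846353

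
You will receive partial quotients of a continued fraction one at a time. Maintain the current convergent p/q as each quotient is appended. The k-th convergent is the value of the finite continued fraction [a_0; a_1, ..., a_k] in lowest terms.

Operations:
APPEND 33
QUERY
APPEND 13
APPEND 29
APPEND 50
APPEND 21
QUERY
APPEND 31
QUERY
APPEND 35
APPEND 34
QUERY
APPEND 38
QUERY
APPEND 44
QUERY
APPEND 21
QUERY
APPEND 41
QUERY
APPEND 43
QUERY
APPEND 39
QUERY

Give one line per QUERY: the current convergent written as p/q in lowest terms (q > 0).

33/1
13149683/397551
408265753/12342994
486691601045/14714022588
18508583290748/559565260685
814864356393957/24635585492728
17130660067563845/517906860607973
703171927126511602/21258816870419621
30253523526507562731/914647032288651676
1180590589460921458111/35692493076127834985

APPEND 33: p_0 = 33·1 + 0 = 33, q_0 = 33·0 + 1 = 1 → 33/1
APPEND 13: p_1 = 13·33 + 1 = 430, q_1 = 13·1 + 0 = 13 → 430/13
APPEND 29: p_2 = 29·430 + 33 = 12503, q_2 = 29·13 + 1 = 378 → 12503/378
APPEND 50: p_3 = 50·12503 + 430 = 625580, q_3 = 50·378 + 13 = 18913 → 625580/18913
APPEND 21: p_4 = 21·625580 + 12503 = 13149683, q_4 = 21·18913 + 378 = 397551 → 13149683/397551
APPEND 31: p_5 = 31·13149683 + 625580 = 408265753, q_5 = 31·397551 + 18913 = 12342994 → 408265753/12342994
APPEND 35: p_6 = 35·408265753 + 13149683 = 14302451038, q_6 = 35·12342994 + 397551 = 432402341 → 14302451038/432402341
APPEND 34: p_7 = 34·14302451038 + 408265753 = 486691601045, q_7 = 34·432402341 + 12342994 = 14714022588 → 486691601045/14714022588
APPEND 38: p_8 = 38·486691601045 + 14302451038 = 18508583290748, q_8 = 38·14714022588 + 432402341 = 559565260685 → 18508583290748/559565260685
APPEND 44: p_9 = 44·18508583290748 + 486691601045 = 814864356393957, q_9 = 44·559565260685 + 14714022588 = 24635585492728 → 814864356393957/24635585492728
APPEND 21: p_10 = 21·814864356393957 + 18508583290748 = 17130660067563845, q_10 = 21·24635585492728 + 559565260685 = 517906860607973 → 17130660067563845/517906860607973
APPEND 41: p_11 = 41·17130660067563845 + 814864356393957 = 703171927126511602, q_11 = 41·517906860607973 + 24635585492728 = 21258816870419621 → 703171927126511602/21258816870419621
APPEND 43: p_12 = 43·703171927126511602 + 17130660067563845 = 30253523526507562731, q_12 = 43·21258816870419621 + 517906860607973 = 914647032288651676 → 30253523526507562731/914647032288651676
APPEND 39: p_13 = 39·30253523526507562731 + 703171927126511602 = 1180590589460921458111, q_13 = 39·914647032288651676 + 21258816870419621 = 35692493076127834985 → 1180590589460921458111/35692493076127834985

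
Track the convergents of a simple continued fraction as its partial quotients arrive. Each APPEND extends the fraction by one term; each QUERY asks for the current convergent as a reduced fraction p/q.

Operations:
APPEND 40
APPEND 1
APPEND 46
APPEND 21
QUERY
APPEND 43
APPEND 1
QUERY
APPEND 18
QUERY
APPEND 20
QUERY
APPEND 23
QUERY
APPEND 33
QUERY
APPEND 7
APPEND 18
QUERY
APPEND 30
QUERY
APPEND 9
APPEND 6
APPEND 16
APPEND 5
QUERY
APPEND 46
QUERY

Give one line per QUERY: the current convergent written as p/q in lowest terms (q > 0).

APPEND 40: p_0 = 40·1 + 0 = 40, q_0 = 40·0 + 1 = 1 → 40/1
APPEND 1: p_1 = 1·40 + 1 = 41, q_1 = 1·1 + 0 = 1 → 41/1
APPEND 46: p_2 = 46·41 + 40 = 1926, q_2 = 46·1 + 1 = 47 → 1926/47
APPEND 21: p_3 = 21·1926 + 41 = 40487, q_3 = 21·47 + 1 = 988 → 40487/988
APPEND 43: p_4 = 43·40487 + 1926 = 1742867, q_4 = 43·988 + 47 = 42531 → 1742867/42531
APPEND 1: p_5 = 1·1742867 + 40487 = 1783354, q_5 = 1·42531 + 988 = 43519 → 1783354/43519
APPEND 18: p_6 = 18·1783354 + 1742867 = 33843239, q_6 = 18·43519 + 42531 = 825873 → 33843239/825873
APPEND 20: p_7 = 20·33843239 + 1783354 = 678648134, q_7 = 20·825873 + 43519 = 16560979 → 678648134/16560979
APPEND 23: p_8 = 23·678648134 + 33843239 = 15642750321, q_8 = 23·16560979 + 825873 = 381728390 → 15642750321/381728390
APPEND 33: p_9 = 33·15642750321 + 678648134 = 516889408727, q_9 = 33·381728390 + 16560979 = 12613597849 → 516889408727/12613597849
APPEND 7: p_10 = 7·516889408727 + 15642750321 = 3633868611410, q_10 = 7·12613597849 + 381728390 = 88676913333 → 3633868611410/88676913333
APPEND 18: p_11 = 18·3633868611410 + 516889408727 = 65926524414107, q_11 = 18·88676913333 + 12613597849 = 1608798037843 → 65926524414107/1608798037843
APPEND 30: p_12 = 30·65926524414107 + 3633868611410 = 1981429601034620, q_12 = 30·1608798037843 + 88676913333 = 48352618048623 → 1981429601034620/48352618048623
APPEND 9: p_13 = 9·1981429601034620 + 65926524414107 = 17898792933725687, q_13 = 9·48352618048623 + 1608798037843 = 436782360475450 → 17898792933725687/436782360475450
APPEND 6: p_14 = 6·17898792933725687 + 1981429601034620 = 109374187203388742, q_14 = 6·436782360475450 + 48352618048623 = 2669046780901323 → 109374187203388742/2669046780901323
APPEND 16: p_15 = 16·109374187203388742 + 17898792933725687 = 1767885788187945559, q_15 = 16·2669046780901323 + 436782360475450 = 43141530854896618 → 1767885788187945559/43141530854896618
APPEND 5: p_16 = 5·1767885788187945559 + 109374187203388742 = 8948803128143116537, q_16 = 5·43141530854896618 + 2669046780901323 = 218376701055384413 → 8948803128143116537/218376701055384413
APPEND 46: p_17 = 46·8948803128143116537 + 1767885788187945559 = 413412829682771306261, q_17 = 46·218376701055384413 + 43141530854896618 = 10088469779402579616 → 413412829682771306261/10088469779402579616

40487/988
1783354/43519
33843239/825873
678648134/16560979
15642750321/381728390
516889408727/12613597849
65926524414107/1608798037843
1981429601034620/48352618048623
8948803128143116537/218376701055384413
413412829682771306261/10088469779402579616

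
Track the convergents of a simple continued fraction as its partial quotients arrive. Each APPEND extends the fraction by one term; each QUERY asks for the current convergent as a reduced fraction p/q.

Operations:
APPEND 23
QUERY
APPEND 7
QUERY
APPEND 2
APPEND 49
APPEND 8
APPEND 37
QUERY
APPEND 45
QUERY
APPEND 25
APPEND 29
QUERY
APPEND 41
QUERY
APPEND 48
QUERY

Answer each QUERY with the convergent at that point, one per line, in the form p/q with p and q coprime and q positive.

23/1
162/7
5110844/220929
230125647/9947756
167219434198/7228477797
6861755054137/296616504506
329531462032774/14244820694085

APPEND 23: p_0 = 23·1 + 0 = 23, q_0 = 23·0 + 1 = 1 → 23/1
APPEND 7: p_1 = 7·23 + 1 = 162, q_1 = 7·1 + 0 = 7 → 162/7
APPEND 2: p_2 = 2·162 + 23 = 347, q_2 = 2·7 + 1 = 15 → 347/15
APPEND 49: p_3 = 49·347 + 162 = 17165, q_3 = 49·15 + 7 = 742 → 17165/742
APPEND 8: p_4 = 8·17165 + 347 = 137667, q_4 = 8·742 + 15 = 5951 → 137667/5951
APPEND 37: p_5 = 37·137667 + 17165 = 5110844, q_5 = 37·5951 + 742 = 220929 → 5110844/220929
APPEND 45: p_6 = 45·5110844 + 137667 = 230125647, q_6 = 45·220929 + 5951 = 9947756 → 230125647/9947756
APPEND 25: p_7 = 25·230125647 + 5110844 = 5758252019, q_7 = 25·9947756 + 220929 = 248914829 → 5758252019/248914829
APPEND 29: p_8 = 29·5758252019 + 230125647 = 167219434198, q_8 = 29·248914829 + 9947756 = 7228477797 → 167219434198/7228477797
APPEND 41: p_9 = 41·167219434198 + 5758252019 = 6861755054137, q_9 = 41·7228477797 + 248914829 = 296616504506 → 6861755054137/296616504506
APPEND 48: p_10 = 48·6861755054137 + 167219434198 = 329531462032774, q_10 = 48·296616504506 + 7228477797 = 14244820694085 → 329531462032774/14244820694085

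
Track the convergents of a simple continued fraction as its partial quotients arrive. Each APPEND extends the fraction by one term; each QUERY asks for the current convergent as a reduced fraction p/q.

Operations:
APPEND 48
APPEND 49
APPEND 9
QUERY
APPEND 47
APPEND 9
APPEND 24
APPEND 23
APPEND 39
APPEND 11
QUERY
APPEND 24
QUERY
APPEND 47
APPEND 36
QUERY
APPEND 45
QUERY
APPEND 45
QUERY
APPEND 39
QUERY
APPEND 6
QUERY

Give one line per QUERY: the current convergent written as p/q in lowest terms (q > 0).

APPEND 48: p_0 = 48·1 + 0 = 48, q_0 = 48·0 + 1 = 1 → 48/1
APPEND 49: p_1 = 49·48 + 1 = 2353, q_1 = 49·1 + 0 = 49 → 2353/49
APPEND 9: p_2 = 9·2353 + 48 = 21225, q_2 = 9·49 + 1 = 442 → 21225/442
APPEND 47: p_3 = 47·21225 + 2353 = 999928, q_3 = 47·442 + 49 = 20823 → 999928/20823
APPEND 9: p_4 = 9·999928 + 21225 = 9020577, q_4 = 9·20823 + 442 = 187849 → 9020577/187849
APPEND 24: p_5 = 24·9020577 + 999928 = 217493776, q_5 = 24·187849 + 20823 = 4529199 → 217493776/4529199
APPEND 23: p_6 = 23·217493776 + 9020577 = 5011377425, q_6 = 23·4529199 + 187849 = 104359426 → 5011377425/104359426
APPEND 39: p_7 = 39·5011377425 + 217493776 = 195661213351, q_7 = 39·104359426 + 4529199 = 4074546813 → 195661213351/4074546813
APPEND 11: p_8 = 11·195661213351 + 5011377425 = 2157284724286, q_8 = 11·4074546813 + 104359426 = 44924374369 → 2157284724286/44924374369
APPEND 24: p_9 = 24·2157284724286 + 195661213351 = 51970494596215, q_9 = 24·44924374369 + 4074546813 = 1082259531669 → 51970494596215/1082259531669
APPEND 47: p_10 = 47·51970494596215 + 2157284724286 = 2444770530746391, q_10 = 47·1082259531669 + 44924374369 = 50911122362812 → 2444770530746391/50911122362812
APPEND 36: p_11 = 36·2444770530746391 + 51970494596215 = 88063709601466291, q_11 = 36·50911122362812 + 1082259531669 = 1833882664592901 → 88063709601466291/1833882664592901
APPEND 45: p_12 = 45·88063709601466291 + 2444770530746391 = 3965311702596729486, q_12 = 45·1833882664592901 + 50911122362812 = 82575631029043357 → 3965311702596729486/82575631029043357
APPEND 45: p_13 = 45·3965311702596729486 + 88063709601466291 = 178527090326454293161, q_13 = 45·82575631029043357 + 1833882664592901 = 3717737278971543966 → 178527090326454293161/3717737278971543966
APPEND 39: p_14 = 39·178527090326454293161 + 3965311702596729486 = 6966521834434314162765, q_14 = 39·3717737278971543966 + 82575631029043357 = 145074329510919258031 → 6966521834434314162765/145074329510919258031
APPEND 6: p_15 = 6·6966521834434314162765 + 178527090326454293161 = 41977658096932339269751, q_15 = 6·145074329510919258031 + 3717737278971543966 = 874163714344487092152 → 41977658096932339269751/874163714344487092152

21225/442
2157284724286/44924374369
51970494596215/1082259531669
88063709601466291/1833882664592901
3965311702596729486/82575631029043357
178527090326454293161/3717737278971543966
6966521834434314162765/145074329510919258031
41977658096932339269751/874163714344487092152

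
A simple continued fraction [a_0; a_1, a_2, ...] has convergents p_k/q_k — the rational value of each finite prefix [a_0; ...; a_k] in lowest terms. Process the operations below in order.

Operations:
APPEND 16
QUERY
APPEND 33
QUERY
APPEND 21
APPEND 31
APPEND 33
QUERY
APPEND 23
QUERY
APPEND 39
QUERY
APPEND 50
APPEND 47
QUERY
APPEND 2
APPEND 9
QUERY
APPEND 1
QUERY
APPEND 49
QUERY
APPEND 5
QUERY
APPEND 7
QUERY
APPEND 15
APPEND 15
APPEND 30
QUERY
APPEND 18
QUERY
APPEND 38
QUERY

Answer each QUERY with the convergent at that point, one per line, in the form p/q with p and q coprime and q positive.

APPEND 16: p_0 = 16·1 + 0 = 16, q_0 = 16·0 + 1 = 1 → 16/1
APPEND 33: p_1 = 33·16 + 1 = 529, q_1 = 33·1 + 0 = 33 → 529/33
APPEND 21: p_2 = 21·529 + 16 = 11125, q_2 = 21·33 + 1 = 694 → 11125/694
APPEND 31: p_3 = 31·11125 + 529 = 345404, q_3 = 31·694 + 33 = 21547 → 345404/21547
APPEND 33: p_4 = 33·345404 + 11125 = 11409457, q_4 = 33·21547 + 694 = 711745 → 11409457/711745
APPEND 23: p_5 = 23·11409457 + 345404 = 262762915, q_5 = 23·711745 + 21547 = 16391682 → 262762915/16391682
APPEND 39: p_6 = 39·262762915 + 11409457 = 10259163142, q_6 = 39·16391682 + 711745 = 639987343 → 10259163142/639987343
APPEND 50: p_7 = 50·10259163142 + 262762915 = 513220920015, q_7 = 50·639987343 + 16391682 = 32015758832 → 513220920015/32015758832
APPEND 47: p_8 = 47·513220920015 + 10259163142 = 24131642403847, q_8 = 47·32015758832 + 639987343 = 1505380652447 → 24131642403847/1505380652447
APPEND 2: p_9 = 2·24131642403847 + 513220920015 = 48776505727709, q_9 = 2·1505380652447 + 32015758832 = 3042777063726 → 48776505727709/3042777063726
APPEND 9: p_10 = 9·48776505727709 + 24131642403847 = 463120193953228, q_10 = 9·3042777063726 + 1505380652447 = 28890374225981 → 463120193953228/28890374225981
APPEND 1: p_11 = 1·463120193953228 + 48776505727709 = 511896699680937, q_11 = 1·28890374225981 + 3042777063726 = 31933151289707 → 511896699680937/31933151289707
APPEND 49: p_12 = 49·511896699680937 + 463120193953228 = 25546058478319141, q_12 = 49·31933151289707 + 28890374225981 = 1593614787421624 → 25546058478319141/1593614787421624
APPEND 5: p_13 = 5·25546058478319141 + 511896699680937 = 128242189091276642, q_13 = 5·1593614787421624 + 31933151289707 = 8000007088397827 → 128242189091276642/8000007088397827
APPEND 7: p_14 = 7·128242189091276642 + 25546058478319141 = 923241382117255635, q_14 = 7·8000007088397827 + 1593614787421624 = 57593664406206413 → 923241382117255635/57593664406206413
APPEND 15: p_15 = 15·923241382117255635 + 128242189091276642 = 13976862920850111167, q_15 = 15·57593664406206413 + 8000007088397827 = 871904973181494022 → 13976862920850111167/871904973181494022
APPEND 15: p_16 = 15·13976862920850111167 + 923241382117255635 = 210576185194868923140, q_16 = 15·871904973181494022 + 57593664406206413 = 13136168262128616743 → 210576185194868923140/13136168262128616743
APPEND 30: p_17 = 30·210576185194868923140 + 13976862920850111167 = 6331262418766917805367, q_17 = 30·13136168262128616743 + 871904973181494022 = 394956952837039996312 → 6331262418766917805367/394956952837039996312
APPEND 18: p_18 = 18·6331262418766917805367 + 210576185194868923140 = 114173299722999389419746, q_18 = 18·394956952837039996312 + 13136168262128616743 = 7122361319328848550359 → 114173299722999389419746/7122361319328848550359
APPEND 38: p_19 = 38·114173299722999389419746 + 6331262418766917805367 = 4344916651892743715755715, q_19 = 38·7122361319328848550359 + 394956952837039996312 = 271044687087333284909954 → 4344916651892743715755715/271044687087333284909954

16/1
529/33
11409457/711745
262762915/16391682
10259163142/639987343
24131642403847/1505380652447
463120193953228/28890374225981
511896699680937/31933151289707
25546058478319141/1593614787421624
128242189091276642/8000007088397827
923241382117255635/57593664406206413
6331262418766917805367/394956952837039996312
114173299722999389419746/7122361319328848550359
4344916651892743715755715/271044687087333284909954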